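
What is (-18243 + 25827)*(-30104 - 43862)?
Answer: -560958144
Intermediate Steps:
(-18243 + 25827)*(-30104 - 43862) = 7584*(-73966) = -560958144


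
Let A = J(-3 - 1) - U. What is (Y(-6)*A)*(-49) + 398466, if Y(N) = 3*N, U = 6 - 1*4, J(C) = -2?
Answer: 394938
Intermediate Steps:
U = 2 (U = 6 - 4 = 2)
A = -4 (A = -2 - 1*2 = -2 - 2 = -4)
(Y(-6)*A)*(-49) + 398466 = ((3*(-6))*(-4))*(-49) + 398466 = -18*(-4)*(-49) + 398466 = 72*(-49) + 398466 = -3528 + 398466 = 394938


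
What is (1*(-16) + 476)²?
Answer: 211600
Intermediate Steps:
(1*(-16) + 476)² = (-16 + 476)² = 460² = 211600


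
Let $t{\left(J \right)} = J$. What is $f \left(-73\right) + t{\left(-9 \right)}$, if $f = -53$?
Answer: $3860$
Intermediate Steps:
$f \left(-73\right) + t{\left(-9 \right)} = \left(-53\right) \left(-73\right) - 9 = 3869 - 9 = 3860$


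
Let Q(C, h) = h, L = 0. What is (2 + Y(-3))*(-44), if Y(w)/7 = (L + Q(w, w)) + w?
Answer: 1760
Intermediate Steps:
Y(w) = 14*w (Y(w) = 7*((0 + w) + w) = 7*(w + w) = 7*(2*w) = 14*w)
(2 + Y(-3))*(-44) = (2 + 14*(-3))*(-44) = (2 - 42)*(-44) = -40*(-44) = 1760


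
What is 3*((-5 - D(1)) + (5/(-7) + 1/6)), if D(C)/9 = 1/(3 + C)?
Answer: -655/28 ≈ -23.393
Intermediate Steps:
D(C) = 9/(3 + C)
3*((-5 - D(1)) + (5/(-7) + 1/6)) = 3*((-5 - 9/(3 + 1)) + (5/(-7) + 1/6)) = 3*((-5 - 9/4) + (5*(-⅐) + 1*(⅙))) = 3*((-5 - 9/4) + (-5/7 + ⅙)) = 3*((-5 - 1*9/4) - 23/42) = 3*((-5 - 9/4) - 23/42) = 3*(-29/4 - 23/42) = 3*(-655/84) = -655/28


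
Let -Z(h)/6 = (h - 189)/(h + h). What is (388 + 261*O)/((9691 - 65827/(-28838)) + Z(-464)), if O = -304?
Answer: -528248485696/64823846499 ≈ -8.1490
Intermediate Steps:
Z(h) = -3*(-189 + h)/h (Z(h) = -6*(h - 189)/(h + h) = -6*(-189 + h)/(2*h) = -6*(-189 + h)*1/(2*h) = -3*(-189 + h)/h)
(388 + 261*O)/((9691 - 65827/(-28838)) + Z(-464)) = (388 + 261*(-304))/((9691 - 65827/(-28838)) + (-3 + 567/(-464))) = (388 - 79344)/((9691 - 65827*(-1/28838)) + (-3 + 567*(-1/464))) = -78956/((9691 + 65827/28838) + (-3 - 567/464)) = -78956/(279534885/28838 - 1959/464) = -78956/64823846499/6690416 = -78956*6690416/64823846499 = -528248485696/64823846499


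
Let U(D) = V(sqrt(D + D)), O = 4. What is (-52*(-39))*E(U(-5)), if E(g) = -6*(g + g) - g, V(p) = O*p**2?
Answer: 1054560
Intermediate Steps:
V(p) = 4*p**2
U(D) = 8*D (U(D) = 4*(sqrt(D + D))**2 = 4*(sqrt(2*D))**2 = 4*(sqrt(2)*sqrt(D))**2 = 4*(2*D) = 8*D)
E(g) = -13*g (E(g) = -12*g - g = -13*g)
(-52*(-39))*E(U(-5)) = (-52*(-39))*(-104*(-5)) = 2028*(-13*(-40)) = 2028*520 = 1054560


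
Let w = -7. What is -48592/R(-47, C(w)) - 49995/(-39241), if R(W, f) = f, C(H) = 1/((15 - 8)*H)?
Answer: 93433184923/39241 ≈ 2.3810e+6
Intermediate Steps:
C(H) = 1/(7*H)
-48592/R(-47, C(w)) - 49995/(-39241) = -48592/((1/7)/(-7)) - 49995/(-39241) = -48592/((1/7)*(-1/7)) - 49995*(-1/39241) = -48592/(-1/49) + 49995/39241 = -48592*(-49) + 49995/39241 = 2381008 + 49995/39241 = 93433184923/39241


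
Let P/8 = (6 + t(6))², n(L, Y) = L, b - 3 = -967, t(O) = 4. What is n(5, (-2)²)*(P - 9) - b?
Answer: 4919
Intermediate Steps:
b = -964 (b = 3 - 967 = -964)
P = 800 (P = 8*(6 + 4)² = 8*10² = 8*100 = 800)
n(5, (-2)²)*(P - 9) - b = 5*(800 - 9) - 1*(-964) = 5*791 + 964 = 3955 + 964 = 4919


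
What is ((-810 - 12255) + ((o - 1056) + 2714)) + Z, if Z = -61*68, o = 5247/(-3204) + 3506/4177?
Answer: -23131658715/1487012 ≈ -15556.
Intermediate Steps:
o = -1187055/1487012 (o = 5247*(-1/3204) + 3506*(1/4177) = -583/356 + 3506/4177 = -1187055/1487012 ≈ -0.79828)
Z = -4148
((-810 - 12255) + ((o - 1056) + 2714)) + Z = ((-810 - 12255) + ((-1187055/1487012 - 1056) + 2714)) - 4148 = (-13065 + (-1571471727/1487012 + 2714)) - 4148 = (-13065 + 2464278841/1487012) - 4148 = -16963532939/1487012 - 4148 = -23131658715/1487012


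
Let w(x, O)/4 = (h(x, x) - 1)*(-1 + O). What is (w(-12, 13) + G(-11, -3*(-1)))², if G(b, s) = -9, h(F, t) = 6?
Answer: 53361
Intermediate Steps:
w(x, O) = -20 + 20*O (w(x, O) = 4*((6 - 1)*(-1 + O)) = 4*(5*(-1 + O)) = 4*(-5 + 5*O) = -20 + 20*O)
(w(-12, 13) + G(-11, -3*(-1)))² = ((-20 + 20*13) - 9)² = ((-20 + 260) - 9)² = (240 - 9)² = 231² = 53361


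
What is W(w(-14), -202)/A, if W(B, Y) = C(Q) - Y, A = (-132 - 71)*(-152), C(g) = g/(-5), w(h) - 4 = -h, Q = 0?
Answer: 101/15428 ≈ 0.0065465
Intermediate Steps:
w(h) = 4 - h
C(g) = -g/5 (C(g) = g*(-1/5) = -g/5)
A = 30856 (A = -203*(-152) = 30856)
W(B, Y) = -Y (W(B, Y) = -1/5*0 - Y = 0 - Y = -Y)
W(w(-14), -202)/A = -1*(-202)/30856 = 202*(1/30856) = 101/15428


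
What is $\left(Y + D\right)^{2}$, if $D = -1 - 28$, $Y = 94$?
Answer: $4225$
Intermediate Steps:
$D = -29$
$\left(Y + D\right)^{2} = \left(94 - 29\right)^{2} = 65^{2} = 4225$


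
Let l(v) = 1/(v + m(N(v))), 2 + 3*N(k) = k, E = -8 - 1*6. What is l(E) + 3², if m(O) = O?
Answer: 519/58 ≈ 8.9483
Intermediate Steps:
E = -14 (E = -8 - 6 = -14)
N(k) = -⅔ + k/3
l(v) = 1/(-⅔ + 4*v/3) (l(v) = 1/(v + (-⅔ + v/3)) = 1/(-⅔ + 4*v/3))
l(E) + 3² = 3/(2*(-1 + 2*(-14))) + 3² = 3/(2*(-1 - 28)) + 9 = (3/2)/(-29) + 9 = (3/2)*(-1/29) + 9 = -3/58 + 9 = 519/58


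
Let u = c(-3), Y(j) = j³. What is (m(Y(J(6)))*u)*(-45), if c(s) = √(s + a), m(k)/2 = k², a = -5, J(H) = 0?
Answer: 0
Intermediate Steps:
m(k) = 2*k²
c(s) = √(-5 + s) (c(s) = √(s - 5) = √(-5 + s))
u = 2*I*√2 (u = √(-5 - 3) = √(-8) = 2*I*√2 ≈ 2.8284*I)
(m(Y(J(6)))*u)*(-45) = ((2*(0³)²)*(2*I*√2))*(-45) = ((2*0²)*(2*I*√2))*(-45) = ((2*0)*(2*I*√2))*(-45) = (0*(2*I*√2))*(-45) = 0*(-45) = 0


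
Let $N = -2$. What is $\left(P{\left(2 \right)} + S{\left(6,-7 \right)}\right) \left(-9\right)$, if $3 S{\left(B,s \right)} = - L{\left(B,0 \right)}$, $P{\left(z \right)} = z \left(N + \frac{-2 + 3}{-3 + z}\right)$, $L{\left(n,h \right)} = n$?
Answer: $72$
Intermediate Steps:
$P{\left(z \right)} = z \left(-2 + \frac{1}{-3 + z}\right)$ ($P{\left(z \right)} = z \left(-2 + \frac{-2 + 3}{-3 + z}\right) = z \left(-2 + 1 \frac{1}{-3 + z}\right) = z \left(-2 + \frac{1}{-3 + z}\right)$)
$S{\left(B,s \right)} = - \frac{B}{3}$ ($S{\left(B,s \right)} = \frac{\left(-1\right) B}{3} = - \frac{B}{3}$)
$\left(P{\left(2 \right)} + S{\left(6,-7 \right)}\right) \left(-9\right) = \left(\frac{2 \left(7 - 4\right)}{-3 + 2} - 2\right) \left(-9\right) = \left(\frac{2 \left(7 - 4\right)}{-1} - 2\right) \left(-9\right) = \left(2 \left(-1\right) 3 - 2\right) \left(-9\right) = \left(-6 - 2\right) \left(-9\right) = \left(-8\right) \left(-9\right) = 72$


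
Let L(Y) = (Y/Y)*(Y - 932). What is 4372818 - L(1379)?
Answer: 4372371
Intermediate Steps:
L(Y) = -932 + Y (L(Y) = 1*(-932 + Y) = -932 + Y)
4372818 - L(1379) = 4372818 - (-932 + 1379) = 4372818 - 1*447 = 4372818 - 447 = 4372371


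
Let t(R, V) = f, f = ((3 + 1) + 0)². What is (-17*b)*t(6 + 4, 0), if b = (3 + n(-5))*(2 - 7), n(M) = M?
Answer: -2720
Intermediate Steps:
f = 16 (f = (4 + 0)² = 4² = 16)
t(R, V) = 16
b = 10 (b = (3 - 5)*(2 - 7) = -2*(-5) = 10)
(-17*b)*t(6 + 4, 0) = -17*10*16 = -170*16 = -2720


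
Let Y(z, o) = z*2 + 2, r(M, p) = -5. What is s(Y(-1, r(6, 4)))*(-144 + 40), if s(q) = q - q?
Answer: 0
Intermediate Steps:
Y(z, o) = 2 + 2*z (Y(z, o) = 2*z + 2 = 2 + 2*z)
s(q) = 0
s(Y(-1, r(6, 4)))*(-144 + 40) = 0*(-144 + 40) = 0*(-104) = 0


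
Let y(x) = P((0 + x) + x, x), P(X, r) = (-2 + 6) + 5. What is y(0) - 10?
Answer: -1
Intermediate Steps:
P(X, r) = 9 (P(X, r) = 4 + 5 = 9)
y(x) = 9
y(0) - 10 = 9 - 10 = -1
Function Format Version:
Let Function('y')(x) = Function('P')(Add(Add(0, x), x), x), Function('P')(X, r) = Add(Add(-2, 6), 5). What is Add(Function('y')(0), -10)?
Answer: -1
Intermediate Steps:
Function('P')(X, r) = 9 (Function('P')(X, r) = Add(4, 5) = 9)
Function('y')(x) = 9
Add(Function('y')(0), -10) = Add(9, -10) = -1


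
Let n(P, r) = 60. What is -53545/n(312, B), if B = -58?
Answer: -10709/12 ≈ -892.42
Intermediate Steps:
-53545/n(312, B) = -53545/60 = -53545*1/60 = -10709/12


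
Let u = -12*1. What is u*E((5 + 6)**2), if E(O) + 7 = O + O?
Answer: -2820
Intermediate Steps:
E(O) = -7 + 2*O (E(O) = -7 + (O + O) = -7 + 2*O)
u = -12
u*E((5 + 6)**2) = -12*(-7 + 2*(5 + 6)**2) = -12*(-7 + 2*11**2) = -12*(-7 + 2*121) = -12*(-7 + 242) = -12*235 = -2820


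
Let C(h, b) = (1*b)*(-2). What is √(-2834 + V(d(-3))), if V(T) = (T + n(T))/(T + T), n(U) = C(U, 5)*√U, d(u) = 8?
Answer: √(-11334 - 5*√2)/2 ≈ 53.247*I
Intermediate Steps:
C(h, b) = -2*b (C(h, b) = b*(-2) = -2*b)
n(U) = -10*√U (n(U) = (-2*5)*√U = -10*√U)
V(T) = (T - 10*√T)/(2*T) (V(T) = (T - 10*√T)/(T + T) = (T - 10*√T)/((2*T)) = (T - 10*√T)*(1/(2*T)) = (T - 10*√T)/(2*T))
√(-2834 + V(d(-3))) = √(-2834 + (½ - 5*√2/4)) = √(-5667/2 - 5*√2/4)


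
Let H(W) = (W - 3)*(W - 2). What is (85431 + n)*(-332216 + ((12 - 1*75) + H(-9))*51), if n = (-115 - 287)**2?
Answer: -81199663395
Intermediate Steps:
n = 161604 (n = (-402)**2 = 161604)
H(W) = (-3 + W)*(-2 + W)
(85431 + n)*(-332216 + ((12 - 1*75) + H(-9))*51) = (85431 + 161604)*(-332216 + ((12 - 1*75) + (6 + (-9)**2 - 5*(-9)))*51) = 247035*(-332216 + ((12 - 75) + (6 + 81 + 45))*51) = 247035*(-332216 + (-63 + 132)*51) = 247035*(-332216 + 69*51) = 247035*(-332216 + 3519) = 247035*(-328697) = -81199663395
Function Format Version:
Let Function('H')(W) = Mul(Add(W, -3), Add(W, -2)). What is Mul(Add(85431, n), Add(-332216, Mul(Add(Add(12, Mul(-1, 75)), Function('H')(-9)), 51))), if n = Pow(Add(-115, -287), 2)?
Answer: -81199663395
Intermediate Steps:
n = 161604 (n = Pow(-402, 2) = 161604)
Function('H')(W) = Mul(Add(-3, W), Add(-2, W))
Mul(Add(85431, n), Add(-332216, Mul(Add(Add(12, Mul(-1, 75)), Function('H')(-9)), 51))) = Mul(Add(85431, 161604), Add(-332216, Mul(Add(Add(12, Mul(-1, 75)), Add(6, Pow(-9, 2), Mul(-5, -9))), 51))) = Mul(247035, Add(-332216, Mul(Add(Add(12, -75), Add(6, 81, 45)), 51))) = Mul(247035, Add(-332216, Mul(Add(-63, 132), 51))) = Mul(247035, Add(-332216, Mul(69, 51))) = Mul(247035, Add(-332216, 3519)) = Mul(247035, -328697) = -81199663395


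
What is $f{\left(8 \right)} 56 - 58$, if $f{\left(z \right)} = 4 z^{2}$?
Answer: $14278$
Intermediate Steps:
$f{\left(8 \right)} 56 - 58 = 4 \cdot 8^{2} \cdot 56 - 58 = 4 \cdot 64 \cdot 56 - 58 = 256 \cdot 56 - 58 = 14336 - 58 = 14278$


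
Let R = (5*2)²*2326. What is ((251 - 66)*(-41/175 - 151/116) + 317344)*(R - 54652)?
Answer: 57266466545241/1015 ≈ 5.6420e+10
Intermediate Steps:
R = 232600 (R = 10²*2326 = 100*2326 = 232600)
((251 - 66)*(-41/175 - 151/116) + 317344)*(R - 54652) = ((251 - 66)*(-41/175 - 151/116) + 317344)*(232600 - 54652) = (185*(-41*1/175 - 151*1/116) + 317344)*177948 = (185*(-41/175 - 151/116) + 317344)*177948 = (185*(-31181/20300) + 317344)*177948 = (-1153697/4060 + 317344)*177948 = (1287262943/4060)*177948 = 57266466545241/1015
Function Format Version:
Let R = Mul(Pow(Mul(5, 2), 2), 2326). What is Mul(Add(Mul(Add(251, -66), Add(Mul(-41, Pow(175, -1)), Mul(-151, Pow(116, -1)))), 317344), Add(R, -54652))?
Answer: Rational(57266466545241, 1015) ≈ 5.6420e+10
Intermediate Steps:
R = 232600 (R = Mul(Pow(10, 2), 2326) = Mul(100, 2326) = 232600)
Mul(Add(Mul(Add(251, -66), Add(Mul(-41, Pow(175, -1)), Mul(-151, Pow(116, -1)))), 317344), Add(R, -54652)) = Mul(Add(Mul(Add(251, -66), Add(Mul(-41, Pow(175, -1)), Mul(-151, Pow(116, -1)))), 317344), Add(232600, -54652)) = Mul(Add(Mul(185, Add(Mul(-41, Rational(1, 175)), Mul(-151, Rational(1, 116)))), 317344), 177948) = Mul(Add(Mul(185, Add(Rational(-41, 175), Rational(-151, 116))), 317344), 177948) = Mul(Add(Mul(185, Rational(-31181, 20300)), 317344), 177948) = Mul(Add(Rational(-1153697, 4060), 317344), 177948) = Mul(Rational(1287262943, 4060), 177948) = Rational(57266466545241, 1015)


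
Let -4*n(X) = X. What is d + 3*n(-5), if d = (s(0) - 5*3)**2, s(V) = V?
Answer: 915/4 ≈ 228.75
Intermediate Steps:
n(X) = -X/4
d = 225 (d = (0 - 5*3)**2 = (0 - 15)**2 = (-15)**2 = 225)
d + 3*n(-5) = 225 + 3*(-1/4*(-5)) = 225 + 3*(5/4) = 225 + 15/4 = 915/4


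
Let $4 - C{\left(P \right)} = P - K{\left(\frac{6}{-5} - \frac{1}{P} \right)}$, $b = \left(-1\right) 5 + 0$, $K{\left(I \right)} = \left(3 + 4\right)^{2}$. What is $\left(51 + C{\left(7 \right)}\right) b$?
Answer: $-485$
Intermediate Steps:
$K{\left(I \right)} = 49$ ($K{\left(I \right)} = 7^{2} = 49$)
$b = -5$ ($b = -5 + 0 = -5$)
$C{\left(P \right)} = 53 - P$ ($C{\left(P \right)} = 4 - \left(P - 49\right) = 4 - \left(-49 + P\right) = 53 - P$)
$\left(51 + C{\left(7 \right)}\right) b = \left(51 + \left(53 - 7\right)\right) \left(-5\right) = \left(51 + 46\right) \left(-5\right) = 97 \left(-5\right) = -485$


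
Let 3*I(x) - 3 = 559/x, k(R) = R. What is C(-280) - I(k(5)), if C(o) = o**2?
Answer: 1175426/15 ≈ 78362.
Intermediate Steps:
I(x) = 1 + 559/(3*x) (I(x) = 1 + (559/x)/3 = 1 + 559/(3*x))
C(-280) - I(k(5)) = (-280)**2 - (559/3 + 5)/5 = 78400 - 574/(5*3) = 78400 - 1*574/15 = 78400 - 574/15 = 1175426/15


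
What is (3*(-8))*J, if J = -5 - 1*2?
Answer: 168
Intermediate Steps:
J = -7 (J = -5 - 2 = -7)
(3*(-8))*J = (3*(-8))*(-7) = -24*(-7) = 168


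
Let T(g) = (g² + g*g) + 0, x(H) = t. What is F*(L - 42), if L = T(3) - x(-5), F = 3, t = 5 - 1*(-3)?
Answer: -96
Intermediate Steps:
t = 8 (t = 5 + 3 = 8)
x(H) = 8
T(g) = 2*g² (T(g) = (g² + g²) + 0 = 2*g² + 0 = 2*g²)
L = 10 (L = 2*3² - 1*8 = 2*9 - 8 = 18 - 8 = 10)
F*(L - 42) = 3*(10 - 42) = 3*(-32) = -96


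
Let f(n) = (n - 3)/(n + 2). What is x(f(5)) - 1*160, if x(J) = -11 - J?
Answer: -1199/7 ≈ -171.29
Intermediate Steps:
f(n) = (-3 + n)/(2 + n)
x(f(5)) - 1*160 = (-11 - (-3 + 5)/(2 + 5)) - 1*160 = (-11 - 2/7) - 160 = -79/7 - 160 = -1199/7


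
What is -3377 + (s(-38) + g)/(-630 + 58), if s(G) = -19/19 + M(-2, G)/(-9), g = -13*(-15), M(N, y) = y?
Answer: -4346645/1287 ≈ -3377.3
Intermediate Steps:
g = 195
s(G) = -1 - G/9 (s(G) = -19/19 + G/(-9) = -19*1/19 + G*(-1/9) = -1 - G/9)
-3377 + (s(-38) + g)/(-630 + 58) = -3377 + ((-1 - 1/9*(-38)) + 195)/(-630 + 58) = -3377 + ((-1 + 38/9) + 195)/(-572) = -3377 + (29/9 + 195)*(-1/572) = -3377 + (1784/9)*(-1/572) = -3377 - 446/1287 = -4346645/1287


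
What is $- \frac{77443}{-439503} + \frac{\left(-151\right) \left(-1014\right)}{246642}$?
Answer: $\frac{334863406}{420154647} \approx 0.797$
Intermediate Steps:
$- \frac{77443}{-439503} + \frac{\left(-151\right) \left(-1014\right)}{246642} = \left(-77443\right) \left(- \frac{1}{439503}\right) + 153114 \cdot \frac{1}{246642} = \frac{1801}{10221} + \frac{25519}{41107} = \frac{334863406}{420154647}$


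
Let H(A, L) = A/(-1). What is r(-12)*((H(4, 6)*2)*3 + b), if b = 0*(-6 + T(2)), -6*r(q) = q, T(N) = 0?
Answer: -48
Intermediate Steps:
H(A, L) = -A (H(A, L) = A*(-1) = -A)
r(q) = -q/6
b = 0 (b = 0*(-6 + 0) = 0*(-6) = 0)
r(-12)*((H(4, 6)*2)*3 + b) = (-⅙*(-12))*((-1*4*2)*3 + 0) = 2*(-4*2*3 + 0) = 2*(-8*3 + 0) = 2*(-24 + 0) = 2*(-24) = -48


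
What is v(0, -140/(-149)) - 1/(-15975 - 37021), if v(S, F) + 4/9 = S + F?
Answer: 35190685/71067636 ≈ 0.49517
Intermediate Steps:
v(S, F) = -4/9 + F + S (v(S, F) = -4/9 + (S + F) = -4/9 + (F + S) = -4/9 + F + S)
v(0, -140/(-149)) - 1/(-15975 - 37021) = (-4/9 - 140/(-149) + 0) - 1/(-15975 - 37021) = (-4/9 - 140*(-1/149) + 0) - 1/(-52996) = (-4/9 + 140/149 + 0) - 1*(-1/52996) = 664/1341 + 1/52996 = 35190685/71067636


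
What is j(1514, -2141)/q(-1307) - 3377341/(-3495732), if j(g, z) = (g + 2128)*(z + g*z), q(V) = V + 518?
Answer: 13765314712173203/919377516 ≈ 1.4972e+7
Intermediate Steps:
q(V) = 518 + V
j(g, z) = (2128 + g)*(z + g*z)
j(1514, -2141)/q(-1307) - 3377341/(-3495732) = (-2141*(2128 + 1514² + 2129*1514))/(518 - 1307) - 3377341/(-3495732) = -2141*(2128 + 2292196 + 3223306)/(-789) - 3377341*(-1/3495732) = -2141*5517630*(-1/789) + 3377341/3495732 = -11813245830*(-1/789) + 3377341/3495732 = 3937748610/263 + 3377341/3495732 = 13765314712173203/919377516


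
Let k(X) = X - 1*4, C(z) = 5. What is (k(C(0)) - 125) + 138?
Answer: 14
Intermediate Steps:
k(X) = -4 + X (k(X) = X - 4 = -4 + X)
(k(C(0)) - 125) + 138 = ((-4 + 5) - 125) + 138 = (1 - 125) + 138 = -124 + 138 = 14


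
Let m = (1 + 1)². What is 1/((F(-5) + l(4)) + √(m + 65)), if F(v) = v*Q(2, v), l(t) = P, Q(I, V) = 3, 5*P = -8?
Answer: -415/5164 - 25*√69/5164 ≈ -0.12058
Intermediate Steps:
m = 4 (m = 2² = 4)
P = -8/5 (P = (⅕)*(-8) = -8/5 ≈ -1.6000)
l(t) = -8/5
F(v) = 3*v (F(v) = v*3 = 3*v)
1/((F(-5) + l(4)) + √(m + 65)) = 1/((3*(-5) - 8/5) + √(4 + 65)) = 1/((-15 - 8/5) + √69) = 1/(-83/5 + √69)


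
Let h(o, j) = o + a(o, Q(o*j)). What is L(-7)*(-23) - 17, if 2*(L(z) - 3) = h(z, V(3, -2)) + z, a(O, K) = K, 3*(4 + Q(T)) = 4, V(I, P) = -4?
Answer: 317/3 ≈ 105.67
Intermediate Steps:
Q(T) = -8/3 (Q(T) = -4 + (⅓)*4 = -4 + 4/3 = -8/3)
h(o, j) = -8/3 + o (h(o, j) = o - 8/3 = -8/3 + o)
L(z) = 5/3 + z (L(z) = 3 + ((-8/3 + z) + z)/2 = 3 + (-8/3 + 2*z)/2 = 3 + (-4/3 + z) = 5/3 + z)
L(-7)*(-23) - 17 = (5/3 - 7)*(-23) - 17 = -16/3*(-23) - 17 = 368/3 - 17 = 317/3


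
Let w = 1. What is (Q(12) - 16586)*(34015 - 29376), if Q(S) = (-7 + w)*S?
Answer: -77276462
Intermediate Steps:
Q(S) = -6*S (Q(S) = (-7 + 1)*S = -6*S)
(Q(12) - 16586)*(34015 - 29376) = (-6*12 - 16586)*(34015 - 29376) = (-72 - 16586)*4639 = -16658*4639 = -77276462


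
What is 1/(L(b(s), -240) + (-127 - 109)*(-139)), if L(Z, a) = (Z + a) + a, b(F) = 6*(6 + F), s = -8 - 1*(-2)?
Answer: 1/32324 ≈ 3.0937e-5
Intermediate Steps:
s = -6 (s = -8 + 2 = -6)
b(F) = 36 + 6*F
L(Z, a) = Z + 2*a
1/(L(b(s), -240) + (-127 - 109)*(-139)) = 1/(((36 + 6*(-6)) + 2*(-240)) + (-127 - 109)*(-139)) = 1/(((36 - 36) - 480) - 236*(-139)) = 1/((0 - 480) + 32804) = 1/(-480 + 32804) = 1/32324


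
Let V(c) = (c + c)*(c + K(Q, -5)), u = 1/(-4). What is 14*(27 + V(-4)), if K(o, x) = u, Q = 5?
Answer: 854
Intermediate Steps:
u = -¼ ≈ -0.25000
K(o, x) = -¼
V(c) = 2*c*(-¼ + c) (V(c) = (c + c)*(c - ¼) = (2*c)*(-¼ + c) = 2*c*(-¼ + c))
14*(27 + V(-4)) = 14*(27 + (½)*(-4)*(-1 + 4*(-4))) = 14*(27 + (½)*(-4)*(-1 - 16)) = 14*(27 + (½)*(-4)*(-17)) = 14*(27 + 34) = 14*61 = 854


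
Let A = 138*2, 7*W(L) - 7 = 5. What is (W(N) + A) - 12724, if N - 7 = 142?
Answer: -87124/7 ≈ -12446.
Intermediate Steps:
N = 149 (N = 7 + 142 = 149)
W(L) = 12/7 (W(L) = 1 + (⅐)*5 = 1 + 5/7 = 12/7)
A = 276
(W(N) + A) - 12724 = (12/7 + 276) - 12724 = 1944/7 - 12724 = -87124/7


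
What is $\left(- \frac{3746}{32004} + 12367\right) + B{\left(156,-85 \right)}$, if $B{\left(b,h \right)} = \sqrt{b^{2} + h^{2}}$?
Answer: $\frac{197894861}{16002} + \sqrt{31561} \approx 12545.0$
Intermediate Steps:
$\left(- \frac{3746}{32004} + 12367\right) + B{\left(156,-85 \right)} = \left(- \frac{3746}{32004} + 12367\right) + \sqrt{156^{2} + \left(-85\right)^{2}} = \left(\left(-3746\right) \frac{1}{32004} + 12367\right) + \sqrt{24336 + 7225} = \left(- \frac{1873}{16002} + 12367\right) + \sqrt{31561} = \frac{197894861}{16002} + \sqrt{31561}$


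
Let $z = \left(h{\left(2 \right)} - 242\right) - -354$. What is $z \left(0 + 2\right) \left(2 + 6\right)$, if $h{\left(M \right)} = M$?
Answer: $1824$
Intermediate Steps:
$z = 114$ ($z = \left(2 - 242\right) - -354 = -240 + 354 = 114$)
$z \left(0 + 2\right) \left(2 + 6\right) = 114 \left(0 + 2\right) \left(2 + 6\right) = 114 \cdot 2 \cdot 8 = 114 \cdot 16 = 1824$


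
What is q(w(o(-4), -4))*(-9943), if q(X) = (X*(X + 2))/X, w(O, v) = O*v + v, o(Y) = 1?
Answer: 59658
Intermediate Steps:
w(O, v) = v + O*v
q(X) = 2 + X (q(X) = (X*(2 + X))/X = 2 + X)
q(w(o(-4), -4))*(-9943) = (2 - 4*(1 + 1))*(-9943) = (2 - 4*2)*(-9943) = (2 - 8)*(-9943) = -6*(-9943) = 59658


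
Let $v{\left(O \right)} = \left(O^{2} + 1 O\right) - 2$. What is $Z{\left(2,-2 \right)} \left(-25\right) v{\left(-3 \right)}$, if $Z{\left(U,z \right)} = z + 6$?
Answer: $-400$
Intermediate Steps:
$Z{\left(U,z \right)} = 6 + z$
$v{\left(O \right)} = -2 + O + O^{2}$ ($v{\left(O \right)} = \left(O^{2} + O\right) - 2 = \left(O + O^{2}\right) - 2 = -2 + O + O^{2}$)
$Z{\left(2,-2 \right)} \left(-25\right) v{\left(-3 \right)} = \left(6 - 2\right) \left(-25\right) \left(-2 - 3 + \left(-3\right)^{2}\right) = 4 \left(-25\right) \left(-2 - 3 + 9\right) = \left(-100\right) 4 = -400$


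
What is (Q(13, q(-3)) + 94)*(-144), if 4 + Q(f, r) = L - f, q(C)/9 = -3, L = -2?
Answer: -10800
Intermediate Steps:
q(C) = -27 (q(C) = 9*(-3) = -27)
Q(f, r) = -6 - f (Q(f, r) = -4 + (-2 - f) = -6 - f)
(Q(13, q(-3)) + 94)*(-144) = ((-6 - 1*13) + 94)*(-144) = ((-6 - 13) + 94)*(-144) = (-19 + 94)*(-144) = 75*(-144) = -10800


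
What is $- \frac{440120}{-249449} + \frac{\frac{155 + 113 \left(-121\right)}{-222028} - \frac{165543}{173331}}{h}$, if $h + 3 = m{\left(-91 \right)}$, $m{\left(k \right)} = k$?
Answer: $\frac{266788378684949999}{150398103522854868} \approx 1.7739$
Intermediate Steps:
$h = -94$ ($h = -3 - 91 = -94$)
$- \frac{440120}{-249449} + \frac{\frac{155 + 113 \left(-121\right)}{-222028} - \frac{165543}{173331}}{h} = - \frac{440120}{-249449} + \frac{\frac{155 + 113 \left(-121\right)}{-222028} - \frac{165543}{173331}}{-94} = \left(-440120\right) \left(- \frac{1}{249449}\right) + \left(\left(155 - 13673\right) \left(- \frac{1}{222028}\right) - \frac{55181}{57777}\right) \left(- \frac{1}{94}\right) = \frac{440120}{249449} + \left(\left(-13518\right) \left(- \frac{1}{222028}\right) - \frac{55181}{57777}\right) \left(- \frac{1}{94}\right) = \frac{440120}{249449} + \left(\frac{6759}{111014} - \frac{55181}{57777}\right) \left(- \frac{1}{94}\right) = \frac{440120}{249449} - - \frac{5735348791}{602921252532} = \frac{440120}{249449} + \frac{5735348791}{602921252532} = \frac{266788378684949999}{150398103522854868}$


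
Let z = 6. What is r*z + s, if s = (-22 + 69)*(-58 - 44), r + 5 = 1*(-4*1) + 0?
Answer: -4848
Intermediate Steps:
r = -9 (r = -5 + (1*(-4*1) + 0) = -5 + (1*(-4) + 0) = -5 + (-4 + 0) = -5 - 4 = -9)
s = -4794 (s = 47*(-102) = -4794)
r*z + s = -9*6 - 4794 = -54 - 4794 = -4848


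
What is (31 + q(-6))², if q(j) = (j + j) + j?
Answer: 169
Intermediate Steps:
q(j) = 3*j (q(j) = 2*j + j = 3*j)
(31 + q(-6))² = (31 + 3*(-6))² = (31 - 18)² = 13² = 169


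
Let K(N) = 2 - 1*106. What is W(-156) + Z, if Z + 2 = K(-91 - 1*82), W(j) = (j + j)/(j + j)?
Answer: -105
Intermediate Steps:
W(j) = 1 (W(j) = (2*j)/((2*j)) = (2*j)*(1/(2*j)) = 1)
K(N) = -104 (K(N) = 2 - 106 = -104)
Z = -106 (Z = -2 - 104 = -106)
W(-156) + Z = 1 - 106 = -105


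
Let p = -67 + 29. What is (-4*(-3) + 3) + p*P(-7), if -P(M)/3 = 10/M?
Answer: -1035/7 ≈ -147.86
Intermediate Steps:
P(M) = -30/M
p = -38
(-4*(-3) + 3) + p*P(-7) = (-4*(-3) + 3) - (-1140)/(-7) = (12 + 3) - (-1140)*(-1)/7 = 15 - 38*30/7 = 15 - 1140/7 = -1035/7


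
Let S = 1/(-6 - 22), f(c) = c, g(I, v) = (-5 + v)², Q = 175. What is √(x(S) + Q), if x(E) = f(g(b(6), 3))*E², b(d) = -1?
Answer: √34301/14 ≈ 13.229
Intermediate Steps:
S = -1/28 (S = 1/(-28) = -1/28 ≈ -0.035714)
x(E) = 4*E² (x(E) = (-5 + 3)²*E² = (-2)²*E² = 4*E²)
√(x(S) + Q) = √(4*(-1/28)² + 175) = √(4*(1/784) + 175) = √(1/196 + 175) = √(34301/196) = √34301/14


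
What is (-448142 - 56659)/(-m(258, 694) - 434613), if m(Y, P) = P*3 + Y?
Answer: 15297/13241 ≈ 1.1553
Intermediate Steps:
m(Y, P) = Y + 3*P (m(Y, P) = 3*P + Y = Y + 3*P)
(-448142 - 56659)/(-m(258, 694) - 434613) = (-448142 - 56659)/(-(258 + 3*694) - 434613) = -504801/(-(258 + 2082) - 434613) = -504801/(-1*2340 - 434613) = -504801/(-2340 - 434613) = -504801/(-436953) = -504801*(-1/436953) = 15297/13241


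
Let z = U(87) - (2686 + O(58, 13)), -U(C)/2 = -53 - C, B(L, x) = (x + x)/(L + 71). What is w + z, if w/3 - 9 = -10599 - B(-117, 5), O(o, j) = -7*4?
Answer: -785389/23 ≈ -34147.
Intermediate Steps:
B(L, x) = 2*x/(71 + L) (B(L, x) = (2*x)/(71 + L) = 2*x/(71 + L))
O(o, j) = -28
U(C) = 106 + 2*C (U(C) = -2*(-53 - C) = 106 + 2*C)
w = -730695/23 (w = 27 + 3*(-10599 - 2*5/(71 - 117)) = 27 + 3*(-10599 - 2*5/(-46)) = 27 + 3*(-10599 - 2*5*(-1)/46) = 27 + 3*(-10599 - 1*(-5/23)) = 27 + 3*(-10599 + 5/23) = 27 + 3*(-243772/23) = 27 - 731316/23 = -730695/23 ≈ -31769.)
z = -2378 (z = (106 + 2*87) - (2686 - 28) = (106 + 174) - 1*2658 = 280 - 2658 = -2378)
w + z = -730695/23 - 2378 = -785389/23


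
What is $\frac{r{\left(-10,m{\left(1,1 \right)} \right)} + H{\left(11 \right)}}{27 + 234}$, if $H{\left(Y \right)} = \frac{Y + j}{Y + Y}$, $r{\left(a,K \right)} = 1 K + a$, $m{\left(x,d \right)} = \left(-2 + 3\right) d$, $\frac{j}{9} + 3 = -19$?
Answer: $- \frac{35}{522} \approx -0.06705$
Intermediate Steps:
$j = -198$ ($j = -27 + 9 \left(-19\right) = -27 - 171 = -198$)
$m{\left(x,d \right)} = d$ ($m{\left(x,d \right)} = 1 d = d$)
$r{\left(a,K \right)} = K + a$
$H{\left(Y \right)} = \frac{-198 + Y}{2 Y}$ ($H{\left(Y \right)} = \frac{Y - 198}{Y + Y} = \frac{-198 + Y}{2 Y}$)
$\frac{r{\left(-10,m{\left(1,1 \right)} \right)} + H{\left(11 \right)}}{27 + 234} = \frac{\left(1 - 10\right) + \frac{-198 + 11}{2 \cdot 11}}{27 + 234} = \frac{-9 + \frac{1}{2} \cdot \frac{1}{11} \left(-187\right)}{261} = \left(-9 - \frac{17}{2}\right) \frac{1}{261} = \left(- \frac{35}{2}\right) \frac{1}{261} = - \frac{35}{522}$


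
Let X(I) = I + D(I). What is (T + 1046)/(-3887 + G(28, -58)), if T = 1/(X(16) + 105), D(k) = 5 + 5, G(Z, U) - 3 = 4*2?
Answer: -137027/507756 ≈ -0.26987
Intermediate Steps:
G(Z, U) = 11 (G(Z, U) = 3 + 4*2 = 3 + 8 = 11)
D(k) = 10
X(I) = 10 + I (X(I) = I + 10 = 10 + I)
T = 1/131 (T = 1/((10 + 16) + 105) = 1/(26 + 105) = 1/131 ≈ 0.0076336)
(T + 1046)/(-3887 + G(28, -58)) = (1/131 + 1046)/(-3887 + 11) = (137027/131)/(-3876) = (137027/131)*(-1/3876) = -137027/507756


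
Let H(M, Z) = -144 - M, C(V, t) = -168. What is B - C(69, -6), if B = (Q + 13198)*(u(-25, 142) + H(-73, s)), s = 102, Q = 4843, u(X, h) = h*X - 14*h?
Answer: -101191801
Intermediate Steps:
u(X, h) = -14*h + X*h (u(X, h) = X*h - 14*h = -14*h + X*h)
B = -101191969 (B = (4843 + 13198)*(142*(-14 - 25) + (-144 - 1*(-73))) = 18041*(142*(-39) + (-144 + 73)) = 18041*(-5538 - 71) = 18041*(-5609) = -101191969)
B - C(69, -6) = -101191969 - 1*(-168) = -101191969 + 168 = -101191801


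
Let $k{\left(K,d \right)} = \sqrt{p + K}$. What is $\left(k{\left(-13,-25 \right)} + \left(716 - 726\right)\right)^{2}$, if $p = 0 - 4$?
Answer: $\left(10 - i \sqrt{17}\right)^{2} \approx 83.0 - 82.462 i$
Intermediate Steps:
$p = -4$
$k{\left(K,d \right)} = \sqrt{-4 + K}$
$\left(k{\left(-13,-25 \right)} + \left(716 - 726\right)\right)^{2} = \left(\sqrt{-4 - 13} + \left(716 - 726\right)\right)^{2} = \left(\sqrt{-17} - 10\right)^{2} = \left(i \sqrt{17} - 10\right)^{2} = \left(-10 + i \sqrt{17}\right)^{2}$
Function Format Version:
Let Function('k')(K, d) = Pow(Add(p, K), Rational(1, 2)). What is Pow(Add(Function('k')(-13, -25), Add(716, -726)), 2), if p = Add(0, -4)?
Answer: Pow(Add(10, Mul(-1, I, Pow(17, Rational(1, 2)))), 2) ≈ Add(83.000, Mul(-82.462, I))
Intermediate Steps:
p = -4
Function('k')(K, d) = Pow(Add(-4, K), Rational(1, 2))
Pow(Add(Function('k')(-13, -25), Add(716, -726)), 2) = Pow(Add(Pow(Add(-4, -13), Rational(1, 2)), Add(716, -726)), 2) = Pow(Add(Pow(-17, Rational(1, 2)), -10), 2) = Pow(Add(Mul(I, Pow(17, Rational(1, 2))), -10), 2) = Pow(Add(-10, Mul(I, Pow(17, Rational(1, 2)))), 2)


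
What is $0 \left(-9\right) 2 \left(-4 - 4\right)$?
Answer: $0$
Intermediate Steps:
$0 \left(-9\right) 2 \left(-4 - 4\right) = 0 \cdot 2 \left(-8\right) = 0 \left(-16\right) = 0$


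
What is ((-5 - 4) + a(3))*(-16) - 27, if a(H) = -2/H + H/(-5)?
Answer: 2059/15 ≈ 137.27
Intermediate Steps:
a(H) = -2/H - H/5 (a(H) = -2/H + H*(-1/5) = -2/H - H/5)
((-5 - 4) + a(3))*(-16) - 27 = ((-5 - 4) + (-2/3 - 1/5*3))*(-16) - 27 = (-9 + (-2*1/3 - 3/5))*(-16) - 27 = (-9 + (-2/3 - 3/5))*(-16) - 27 = (-9 - 19/15)*(-16) - 27 = -154/15*(-16) - 27 = 2464/15 - 27 = 2059/15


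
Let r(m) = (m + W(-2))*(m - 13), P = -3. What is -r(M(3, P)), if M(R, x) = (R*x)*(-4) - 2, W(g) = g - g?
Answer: -714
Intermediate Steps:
W(g) = 0
M(R, x) = -2 - 4*R*x (M(R, x) = -4*R*x - 2 = -2 - 4*R*x)
r(m) = m*(-13 + m) (r(m) = (m + 0)*(m - 13) = m*(-13 + m))
-r(M(3, P)) = -(-2 - 4*3*(-3))*(-13 + (-2 - 4*3*(-3))) = -(-2 + 36)*(-13 + (-2 + 36)) = -34*(-13 + 34) = -34*21 = -1*714 = -714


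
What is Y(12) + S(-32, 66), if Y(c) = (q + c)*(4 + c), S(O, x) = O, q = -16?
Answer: -96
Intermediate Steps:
Y(c) = (-16 + c)*(4 + c)
Y(12) + S(-32, 66) = (-64 + 12**2 - 12*12) - 32 = (-64 + 144 - 144) - 32 = -64 - 32 = -96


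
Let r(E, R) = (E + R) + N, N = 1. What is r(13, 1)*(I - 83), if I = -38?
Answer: -1815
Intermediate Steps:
r(E, R) = 1 + E + R (r(E, R) = (E + R) + 1 = 1 + E + R)
r(13, 1)*(I - 83) = (1 + 13 + 1)*(-38 - 83) = 15*(-121) = -1815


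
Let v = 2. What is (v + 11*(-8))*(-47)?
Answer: 4042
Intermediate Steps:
(v + 11*(-8))*(-47) = (2 + 11*(-8))*(-47) = (2 - 88)*(-47) = -86*(-47) = 4042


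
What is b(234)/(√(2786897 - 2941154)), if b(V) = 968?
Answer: -968*I*√154257/154257 ≈ -2.4646*I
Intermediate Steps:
b(234)/(√(2786897 - 2941154)) = 968/(√(2786897 - 2941154)) = 968/(√(-154257)) = 968/((I*√154257)) = 968*(-I*√154257/154257) = -968*I*√154257/154257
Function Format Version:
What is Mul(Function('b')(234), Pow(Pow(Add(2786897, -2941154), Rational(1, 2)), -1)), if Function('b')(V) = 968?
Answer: Mul(Rational(-968, 154257), I, Pow(154257, Rational(1, 2))) ≈ Mul(-2.4646, I)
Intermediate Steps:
Mul(Function('b')(234), Pow(Pow(Add(2786897, -2941154), Rational(1, 2)), -1)) = Mul(968, Pow(Pow(Add(2786897, -2941154), Rational(1, 2)), -1)) = Mul(968, Pow(Pow(-154257, Rational(1, 2)), -1)) = Mul(968, Pow(Mul(I, Pow(154257, Rational(1, 2))), -1)) = Mul(968, Mul(Rational(-1, 154257), I, Pow(154257, Rational(1, 2)))) = Mul(Rational(-968, 154257), I, Pow(154257, Rational(1, 2)))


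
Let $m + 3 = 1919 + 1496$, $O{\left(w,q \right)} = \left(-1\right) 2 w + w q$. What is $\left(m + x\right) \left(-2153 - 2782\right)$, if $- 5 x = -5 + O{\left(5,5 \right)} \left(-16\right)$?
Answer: $-17080035$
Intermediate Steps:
$O{\left(w,q \right)} = - 2 w + q w$
$m = 3412$ ($m = -3 + \left(1919 + 1496\right) = -3 + 3415 = 3412$)
$x = 49$ ($x = - \frac{-5 + 5 \left(-2 + 5\right) \left(-16\right)}{5} = - \frac{-5 + 5 \cdot 3 \left(-16\right)}{5} = - \frac{-5 + 15 \left(-16\right)}{5} = - \frac{-5 - 240}{5} = \left(- \frac{1}{5}\right) \left(-245\right) = 49$)
$\left(m + x\right) \left(-2153 - 2782\right) = \left(3412 + 49\right) \left(-2153 - 2782\right) = 3461 \left(-4935\right) = -17080035$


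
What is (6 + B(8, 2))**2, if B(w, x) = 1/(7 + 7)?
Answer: 7225/196 ≈ 36.862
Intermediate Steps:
B(w, x) = 1/14
(6 + B(8, 2))**2 = (6 + 1/14)**2 = (85/14)**2 = 7225/196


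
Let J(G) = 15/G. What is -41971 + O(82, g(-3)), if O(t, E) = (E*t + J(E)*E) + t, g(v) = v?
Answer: -42120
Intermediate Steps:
O(t, E) = 15 + t + E*t (O(t, E) = (E*t + (15/E)*E) + t = (E*t + 15) + t = (15 + E*t) + t = 15 + t + E*t)
-41971 + O(82, g(-3)) = -41971 + (15 + 82 - 3*82) = -41971 + (15 + 82 - 246) = -41971 - 149 = -42120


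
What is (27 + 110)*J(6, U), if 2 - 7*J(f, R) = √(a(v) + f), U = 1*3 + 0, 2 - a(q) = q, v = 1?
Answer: 274/7 - 137*√7/7 ≈ -12.638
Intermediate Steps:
a(q) = 2 - q
U = 3 (U = 3 + 0 = 3)
J(f, R) = 2/7 - √(1 + f)/7 (J(f, R) = 2/7 - √((2 - 1*1) + f)/7 = 2/7 - √((2 - 1) + f)/7 = 2/7 - √(1 + f)/7)
(27 + 110)*J(6, U) = (27 + 110)*(2/7 - √(1 + 6)/7) = 137*(2/7 - √7/7) = 274/7 - 137*√7/7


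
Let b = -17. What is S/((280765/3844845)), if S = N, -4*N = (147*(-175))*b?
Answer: -336289367925/224612 ≈ -1.4972e+6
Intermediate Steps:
N = -437325/4 (N = -147*(-175)*(-17)/4 = -(-25725)*(-17)/4 = -¼*437325 = -437325/4 ≈ -1.0933e+5)
S = -437325/4 ≈ -1.0933e+5
S/((280765/3844845)) = -437325/(4*(280765/3844845)) = -437325/(4*(280765*(1/3844845))) = -437325/(4*56153/768969) = -437325/4*768969/56153 = -336289367925/224612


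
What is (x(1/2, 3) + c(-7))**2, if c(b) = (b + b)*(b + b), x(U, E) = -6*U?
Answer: 37249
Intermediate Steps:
c(b) = 4*b**2 (c(b) = (2*b)*(2*b) = 4*b**2)
(x(1/2, 3) + c(-7))**2 = (-6/2 + 4*(-7)**2)**2 = (-6*1/2 + 4*49)**2 = (-3 + 196)**2 = 193**2 = 37249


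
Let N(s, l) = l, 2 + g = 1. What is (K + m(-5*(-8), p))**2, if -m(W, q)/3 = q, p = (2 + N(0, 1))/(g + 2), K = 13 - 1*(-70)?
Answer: 5476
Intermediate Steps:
g = -1 (g = -2 + 1 = -1)
K = 83 (K = 13 + 70 = 83)
p = 3 (p = (2 + 1)/(-1 + 2) = 3/1 = 3*1 = 3)
m(W, q) = -3*q
(K + m(-5*(-8), p))**2 = (83 - 3*3)**2 = (83 - 9)**2 = 74**2 = 5476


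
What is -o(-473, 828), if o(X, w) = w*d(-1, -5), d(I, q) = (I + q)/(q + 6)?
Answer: 4968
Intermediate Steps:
d(I, q) = (I + q)/(6 + q)
o(X, w) = -6*w (o(X, w) = w*((-1 - 5)/(6 - 5)) = w*(-6/1) = w*(1*(-6)) = w*(-6) = -6*w)
-o(-473, 828) = -(-6)*828 = -1*(-4968) = 4968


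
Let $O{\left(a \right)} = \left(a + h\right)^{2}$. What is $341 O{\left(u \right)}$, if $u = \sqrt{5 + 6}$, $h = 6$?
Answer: $16027 + 4092 \sqrt{11} \approx 29599.0$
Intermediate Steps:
$u = \sqrt{11} \approx 3.3166$
$O{\left(a \right)} = \left(6 + a\right)^{2}$ ($O{\left(a \right)} = \left(a + 6\right)^{2} = \left(6 + a\right)^{2}$)
$341 O{\left(u \right)} = 341 \left(6 + \sqrt{11}\right)^{2}$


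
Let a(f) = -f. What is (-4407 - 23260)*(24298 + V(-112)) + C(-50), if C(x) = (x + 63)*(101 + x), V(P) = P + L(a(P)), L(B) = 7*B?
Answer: -690844327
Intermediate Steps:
V(P) = -6*P (V(P) = P + 7*(-P) = P - 7*P = -6*P)
C(x) = (63 + x)*(101 + x)
(-4407 - 23260)*(24298 + V(-112)) + C(-50) = (-4407 - 23260)*(24298 - 6*(-112)) + (6363 + (-50)² + 164*(-50)) = -27667*(24298 + 672) + (6363 + 2500 - 8200) = -27667*24970 + 663 = -690844990 + 663 = -690844327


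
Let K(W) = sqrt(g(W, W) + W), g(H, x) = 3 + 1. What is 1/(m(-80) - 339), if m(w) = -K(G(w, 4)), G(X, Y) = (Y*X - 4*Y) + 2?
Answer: I/(sqrt(330) - 339*I) ≈ -0.0029414 + 0.00015762*I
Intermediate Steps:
g(H, x) = 4
G(X, Y) = 2 - 4*Y + X*Y (G(X, Y) = (X*Y - 4*Y) + 2 = (-4*Y + X*Y) + 2 = 2 - 4*Y + X*Y)
K(W) = sqrt(4 + W)
m(w) = -sqrt(-10 + 4*w) (m(w) = -sqrt(4 + (2 - 4*4 + w*4)) = -sqrt(4 + (2 - 16 + 4*w)) = -sqrt(4 + (-14 + 4*w)) = -sqrt(-10 + 4*w))
1/(m(-80) - 339) = 1/(-sqrt(-10 + 4*(-80)) - 339) = 1/(-sqrt(-10 - 320) - 339) = 1/(-sqrt(-330) - 339) = 1/(-I*sqrt(330) - 339) = 1/(-339 - I*sqrt(330))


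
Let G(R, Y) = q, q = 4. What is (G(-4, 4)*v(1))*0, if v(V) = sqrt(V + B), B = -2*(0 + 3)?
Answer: 0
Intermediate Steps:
G(R, Y) = 4
B = -6 (B = -2*3 = -6)
v(V) = sqrt(-6 + V) (v(V) = sqrt(V - 6) = sqrt(-6 + V))
(G(-4, 4)*v(1))*0 = (4*sqrt(-6 + 1))*0 = (4*sqrt(-5))*0 = (4*(I*sqrt(5)))*0 = (4*I*sqrt(5))*0 = 0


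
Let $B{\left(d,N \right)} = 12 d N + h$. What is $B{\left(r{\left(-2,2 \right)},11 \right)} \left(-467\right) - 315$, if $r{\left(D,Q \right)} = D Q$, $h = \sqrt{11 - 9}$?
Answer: $246261 - 467 \sqrt{2} \approx 2.456 \cdot 10^{5}$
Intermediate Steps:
$h = \sqrt{2} \approx 1.4142$
$B{\left(d,N \right)} = \sqrt{2} + 12 N d$ ($B{\left(d,N \right)} = 12 d N + \sqrt{2} = 12 N d + \sqrt{2} = \sqrt{2} + 12 N d$)
$B{\left(r{\left(-2,2 \right)},11 \right)} \left(-467\right) - 315 = \left(\sqrt{2} + 12 \cdot 11 \left(\left(-2\right) 2\right)\right) \left(-467\right) - 315 = \left(\sqrt{2} + 12 \cdot 11 \left(-4\right)\right) \left(-467\right) - 315 = \left(\sqrt{2} - 528\right) \left(-467\right) - 315 = \left(-528 + \sqrt{2}\right) \left(-467\right) - 315 = \left(246576 - 467 \sqrt{2}\right) - 315 = 246261 - 467 \sqrt{2}$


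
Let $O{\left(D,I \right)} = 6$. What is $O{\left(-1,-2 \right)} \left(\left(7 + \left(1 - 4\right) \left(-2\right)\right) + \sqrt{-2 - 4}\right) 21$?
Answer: $1638 + 126 i \sqrt{6} \approx 1638.0 + 308.64 i$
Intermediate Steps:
$O{\left(-1,-2 \right)} \left(\left(7 + \left(1 - 4\right) \left(-2\right)\right) + \sqrt{-2 - 4}\right) 21 = 6 \left(\left(7 + \left(1 - 4\right) \left(-2\right)\right) + \sqrt{-2 - 4}\right) 21 = 6 \left(\left(7 - -6\right) + \sqrt{-6}\right) 21 = 6 \left(\left(7 + 6\right) + i \sqrt{6}\right) 21 = 6 \left(13 + i \sqrt{6}\right) 21 = \left(78 + 6 i \sqrt{6}\right) 21 = 1638 + 126 i \sqrt{6}$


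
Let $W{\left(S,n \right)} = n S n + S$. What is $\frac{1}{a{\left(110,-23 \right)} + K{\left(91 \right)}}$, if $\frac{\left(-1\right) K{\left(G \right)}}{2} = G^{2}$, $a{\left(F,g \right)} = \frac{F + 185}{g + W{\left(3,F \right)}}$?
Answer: $- \frac{7256}{120173813} \approx -6.0379 \cdot 10^{-5}$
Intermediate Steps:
$W{\left(S,n \right)} = S + S n^{2}$ ($W{\left(S,n \right)} = S n n + S = S n^{2} + S = S + S n^{2}$)
$a{\left(F,g \right)} = \frac{185 + F}{3 + g + 3 F^{2}}$ ($a{\left(F,g \right)} = \frac{F + 185}{g + 3 \left(1 + F^{2}\right)} = \frac{185 + F}{g + \left(3 + 3 F^{2}\right)} = \frac{185 + F}{3 + g + 3 F^{2}}$)
$K{\left(G \right)} = - 2 G^{2}$
$\frac{1}{a{\left(110,-23 \right)} + K{\left(91 \right)}} = \frac{1}{\frac{185 + 110}{3 - 23 + 3 \cdot 110^{2}} - 2 \cdot 91^{2}} = \frac{1}{\frac{1}{3 - 23 + 3 \cdot 12100} \cdot 295 - 16562} = \frac{1}{\frac{1}{3 - 23 + 36300} \cdot 295 - 16562} = \frac{1}{\frac{1}{36280} \cdot 295 - 16562} = \frac{1}{\frac{59}{7256} - 16562} = \frac{1}{- \frac{120173813}{7256}} = - \frac{7256}{120173813}$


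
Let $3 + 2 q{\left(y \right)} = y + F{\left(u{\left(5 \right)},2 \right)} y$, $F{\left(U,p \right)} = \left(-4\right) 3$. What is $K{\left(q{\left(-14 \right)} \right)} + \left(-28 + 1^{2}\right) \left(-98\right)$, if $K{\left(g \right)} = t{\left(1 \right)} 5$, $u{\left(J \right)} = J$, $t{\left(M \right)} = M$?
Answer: $2651$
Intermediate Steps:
$F{\left(U,p \right)} = -12$
$q{\left(y \right)} = - \frac{3}{2} - \frac{11 y}{2}$ ($q{\left(y \right)} = - \frac{3}{2} + \frac{y - 12 y}{2} = - \frac{3}{2} + \frac{\left(-11\right) y}{2} = - \frac{3}{2} - \frac{11 y}{2}$)
$K{\left(g \right)} = 5$ ($K{\left(g \right)} = 1 \cdot 5 = 5$)
$K{\left(q{\left(-14 \right)} \right)} + \left(-28 + 1^{2}\right) \left(-98\right) = 5 + \left(-28 + 1^{2}\right) \left(-98\right) = 5 + \left(-28 + 1\right) \left(-98\right) = 5 - -2646 = 5 + 2646 = 2651$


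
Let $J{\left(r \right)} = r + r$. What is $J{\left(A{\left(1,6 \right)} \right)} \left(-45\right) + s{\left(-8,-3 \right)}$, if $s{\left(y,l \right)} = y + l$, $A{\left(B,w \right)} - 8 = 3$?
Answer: $-1001$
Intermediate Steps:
$A{\left(B,w \right)} = 11$ ($A{\left(B,w \right)} = 8 + 3 = 11$)
$J{\left(r \right)} = 2 r$
$s{\left(y,l \right)} = l + y$
$J{\left(A{\left(1,6 \right)} \right)} \left(-45\right) + s{\left(-8,-3 \right)} = 2 \cdot 11 \left(-45\right) - 11 = 22 \left(-45\right) - 11 = -990 - 11 = -1001$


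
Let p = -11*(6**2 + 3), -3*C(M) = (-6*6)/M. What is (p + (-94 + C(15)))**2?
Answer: 6817321/25 ≈ 2.7269e+5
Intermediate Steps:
C(M) = 12/M (C(M) = -(-6*6)/(3*M) = -(-12)/M = 12/M)
p = -429 (p = -11*(36 + 3) = -11*39 = -429)
(p + (-94 + C(15)))**2 = (-429 + (-94 + 12/15))**2 = (-429 + (-94 + 12*(1/15)))**2 = (-429 + (-94 + 4/5))**2 = (-429 - 466/5)**2 = (-2611/5)**2 = 6817321/25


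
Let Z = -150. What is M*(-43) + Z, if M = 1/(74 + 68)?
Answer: -21343/142 ≈ -150.30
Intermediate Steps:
M = 1/142 ≈ 0.0070423
M*(-43) + Z = (1/142)*(-43) - 150 = -43/142 - 150 = -21343/142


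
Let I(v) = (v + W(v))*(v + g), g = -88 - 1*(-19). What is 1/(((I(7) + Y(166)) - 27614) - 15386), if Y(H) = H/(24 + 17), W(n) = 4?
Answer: -41/1790796 ≈ -2.2895e-5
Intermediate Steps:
Y(H) = H/41
g = -69 (g = -88 + 19 = -69)
I(v) = (-69 + v)*(4 + v) (I(v) = (v + 4)*(v - 69) = (4 + v)*(-69 + v) = (-69 + v)*(4 + v))
1/(((I(7) + Y(166)) - 27614) - 15386) = 1/((((-276 + 7² - 65*7) + (1/41)*166) - 27614) - 15386) = 1/((((-276 + 49 - 455) + 166/41) - 27614) - 15386) = 1/(((-682 + 166/41) - 27614) - 15386) = 1/((-27796/41 - 27614) - 15386) = 1/(-1159970/41 - 15386) = 1/(-1790796/41) = -41/1790796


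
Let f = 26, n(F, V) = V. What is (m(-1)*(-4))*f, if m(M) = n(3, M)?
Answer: 104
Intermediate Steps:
m(M) = M
(m(-1)*(-4))*f = -1*(-4)*26 = 4*26 = 104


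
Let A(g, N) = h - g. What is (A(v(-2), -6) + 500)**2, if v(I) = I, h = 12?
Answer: 264196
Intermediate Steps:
A(g, N) = 12 - g
(A(v(-2), -6) + 500)**2 = ((12 - 1*(-2)) + 500)**2 = ((12 + 2) + 500)**2 = (14 + 500)**2 = 514**2 = 264196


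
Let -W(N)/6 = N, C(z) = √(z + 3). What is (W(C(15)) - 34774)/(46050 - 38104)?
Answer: -17387/3973 - 9*√2/3973 ≈ -4.3795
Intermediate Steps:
C(z) = √(3 + z)
W(N) = -6*N
(W(C(15)) - 34774)/(46050 - 38104) = (-6*√(3 + 15) - 34774)/(46050 - 38104) = (-18*√2 - 34774)/7946 = (-18*√2 - 34774)*(1/7946) = (-34774 - 18*√2)*(1/7946) = -17387/3973 - 9*√2/3973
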